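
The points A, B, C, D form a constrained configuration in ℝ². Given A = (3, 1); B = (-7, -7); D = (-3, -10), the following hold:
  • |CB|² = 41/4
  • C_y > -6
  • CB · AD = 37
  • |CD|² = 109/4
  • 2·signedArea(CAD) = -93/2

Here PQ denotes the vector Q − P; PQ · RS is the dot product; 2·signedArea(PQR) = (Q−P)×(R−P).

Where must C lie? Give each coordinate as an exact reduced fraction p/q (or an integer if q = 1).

1. C_x = -9/2  [CB · AD = 37 ∩ 2·signedArea(CAD) = -93/2]
2. C_y = -5  [CB · AD = 37 ∩ 2·signedArea(CAD) = -93/2]
   → C = (-9/2, -5)

C = (-9/2, -5)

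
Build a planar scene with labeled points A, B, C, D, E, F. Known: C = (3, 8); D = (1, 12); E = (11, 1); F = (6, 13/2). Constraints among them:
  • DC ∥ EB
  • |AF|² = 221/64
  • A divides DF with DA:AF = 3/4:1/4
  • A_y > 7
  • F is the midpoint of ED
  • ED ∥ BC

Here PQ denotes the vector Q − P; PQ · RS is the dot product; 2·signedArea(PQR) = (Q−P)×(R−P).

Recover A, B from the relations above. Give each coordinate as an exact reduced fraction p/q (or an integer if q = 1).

1. A_x = 19/4  [A divides DF with DA:AF = 3/4:1/4]
2. A_y = 63/8  [A divides DF with DA:AF = 3/4:1/4]
   → A = (19/4, 63/8)
3. B_x = 13  [ED ∥ BC ∩ DC ∥ EB]
4. B_y = -3  [ED ∥ BC ∩ DC ∥ EB]
   → B = (13, -3)

A = (19/4, 63/8)
B = (13, -3)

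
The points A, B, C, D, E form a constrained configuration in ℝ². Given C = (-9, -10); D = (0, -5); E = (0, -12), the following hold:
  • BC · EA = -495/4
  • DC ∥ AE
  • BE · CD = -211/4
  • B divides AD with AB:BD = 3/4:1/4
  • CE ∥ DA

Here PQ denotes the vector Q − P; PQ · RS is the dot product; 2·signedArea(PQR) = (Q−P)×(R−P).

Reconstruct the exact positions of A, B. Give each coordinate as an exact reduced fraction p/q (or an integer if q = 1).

1. A_x = 9  [DC ∥ AE ∩ CE ∥ DA]
2. A_y = -7  [DC ∥ AE ∩ CE ∥ DA]
   → A = (9, -7)
3. B_x = 9/4  [B divides AD with AB:BD = 3/4:1/4]
4. B_y = -11/2  [B divides AD with AB:BD = 3/4:1/4]
   → B = (9/4, -11/2)

A = (9, -7)
B = (9/4, -11/2)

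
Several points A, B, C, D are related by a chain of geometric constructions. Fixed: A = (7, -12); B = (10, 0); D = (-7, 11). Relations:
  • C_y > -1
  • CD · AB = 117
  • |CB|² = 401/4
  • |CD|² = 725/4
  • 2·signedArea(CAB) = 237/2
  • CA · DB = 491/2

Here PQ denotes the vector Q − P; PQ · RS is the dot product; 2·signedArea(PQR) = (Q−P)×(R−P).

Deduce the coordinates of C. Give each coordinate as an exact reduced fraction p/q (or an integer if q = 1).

C = (0, -1/2)

1. C_x = 0  [2·signedArea(CAB) = 237/2 ∩ CA · DB = 491/2]
2. C_y = -1/2  [2·signedArea(CAB) = 237/2 ∩ CA · DB = 491/2]
   → C = (0, -1/2)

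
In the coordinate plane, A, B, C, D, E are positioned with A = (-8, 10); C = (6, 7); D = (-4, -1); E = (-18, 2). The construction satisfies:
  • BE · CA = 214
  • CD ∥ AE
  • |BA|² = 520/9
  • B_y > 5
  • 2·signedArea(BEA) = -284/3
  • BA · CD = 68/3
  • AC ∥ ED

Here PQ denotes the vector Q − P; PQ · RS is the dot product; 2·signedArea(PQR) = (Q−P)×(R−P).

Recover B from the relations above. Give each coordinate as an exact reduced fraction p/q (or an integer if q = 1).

1. B_x = -2  [BE · CA = 214 ∩ 2·signedArea(BEA) = -284/3]
2. B_y = 16/3  [BE · CA = 214 ∩ 2·signedArea(BEA) = -284/3]
   → B = (-2, 16/3)

B = (-2, 16/3)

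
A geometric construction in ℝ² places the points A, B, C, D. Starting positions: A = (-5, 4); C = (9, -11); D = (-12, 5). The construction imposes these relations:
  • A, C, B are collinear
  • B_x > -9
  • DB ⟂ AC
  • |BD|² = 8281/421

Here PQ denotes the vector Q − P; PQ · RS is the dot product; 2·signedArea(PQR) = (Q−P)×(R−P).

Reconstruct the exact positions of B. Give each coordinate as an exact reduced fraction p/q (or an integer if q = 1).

1. B_x = -3687/421  [A, C, B are collinear ∩ DB ⟂ AC]
2. B_y = 3379/421  [A, C, B are collinear ∩ DB ⟂ AC]
   → B = (-3687/421, 3379/421)

B = (-3687/421, 3379/421)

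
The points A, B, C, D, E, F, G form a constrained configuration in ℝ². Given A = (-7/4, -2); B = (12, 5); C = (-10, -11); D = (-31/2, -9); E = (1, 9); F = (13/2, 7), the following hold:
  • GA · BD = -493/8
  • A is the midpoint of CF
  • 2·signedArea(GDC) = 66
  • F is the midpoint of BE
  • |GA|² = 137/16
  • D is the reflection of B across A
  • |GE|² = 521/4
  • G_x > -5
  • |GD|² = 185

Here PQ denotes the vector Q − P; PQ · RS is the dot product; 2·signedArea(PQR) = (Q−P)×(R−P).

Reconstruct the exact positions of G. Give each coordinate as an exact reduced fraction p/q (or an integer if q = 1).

G = (-9/2, -1)

1. G_x = -9/2  [2·signedArea(GDC) = 66 ∩ GA · BD = -493/8]
2. G_y = -1  [2·signedArea(GDC) = 66 ∩ GA · BD = -493/8]
   → G = (-9/2, -1)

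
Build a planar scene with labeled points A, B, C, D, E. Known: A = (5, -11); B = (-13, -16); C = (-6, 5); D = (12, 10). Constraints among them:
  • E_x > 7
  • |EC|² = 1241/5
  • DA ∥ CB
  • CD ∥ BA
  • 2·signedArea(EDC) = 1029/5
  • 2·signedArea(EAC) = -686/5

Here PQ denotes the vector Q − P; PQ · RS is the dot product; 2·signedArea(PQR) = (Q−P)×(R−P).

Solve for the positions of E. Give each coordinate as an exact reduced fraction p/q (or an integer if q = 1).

E = (39/5, -13/5)

1. E_x = 39/5  [2·signedArea(EDC) = 1029/5 ∩ 2·signedArea(EAC) = -686/5]
2. E_y = -13/5  [2·signedArea(EDC) = 1029/5 ∩ 2·signedArea(EAC) = -686/5]
   → E = (39/5, -13/5)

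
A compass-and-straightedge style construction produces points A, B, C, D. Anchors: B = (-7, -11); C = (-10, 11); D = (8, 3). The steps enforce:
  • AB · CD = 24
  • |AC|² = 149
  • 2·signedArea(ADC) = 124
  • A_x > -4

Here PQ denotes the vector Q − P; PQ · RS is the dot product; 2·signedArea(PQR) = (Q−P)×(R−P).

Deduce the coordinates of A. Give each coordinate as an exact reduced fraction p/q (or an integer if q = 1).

A = (-3, 1)

1. A_x = -3  [2·signedArea(ADC) = 124 ∩ AB · CD = 24]
2. A_y = 1  [2·signedArea(ADC) = 124 ∩ AB · CD = 24]
   → A = (-3, 1)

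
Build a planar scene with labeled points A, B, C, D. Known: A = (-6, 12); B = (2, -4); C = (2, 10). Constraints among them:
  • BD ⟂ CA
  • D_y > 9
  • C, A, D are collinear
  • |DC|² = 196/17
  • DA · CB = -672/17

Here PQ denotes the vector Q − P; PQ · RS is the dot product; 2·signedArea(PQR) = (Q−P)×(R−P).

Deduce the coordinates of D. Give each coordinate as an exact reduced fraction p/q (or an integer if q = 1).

D = (90/17, 156/17)

1. D_x = 90/17  [C, A, D are collinear ∩ BD ⟂ CA]
2. D_y = 156/17  [C, A, D are collinear ∩ BD ⟂ CA]
   → D = (90/17, 156/17)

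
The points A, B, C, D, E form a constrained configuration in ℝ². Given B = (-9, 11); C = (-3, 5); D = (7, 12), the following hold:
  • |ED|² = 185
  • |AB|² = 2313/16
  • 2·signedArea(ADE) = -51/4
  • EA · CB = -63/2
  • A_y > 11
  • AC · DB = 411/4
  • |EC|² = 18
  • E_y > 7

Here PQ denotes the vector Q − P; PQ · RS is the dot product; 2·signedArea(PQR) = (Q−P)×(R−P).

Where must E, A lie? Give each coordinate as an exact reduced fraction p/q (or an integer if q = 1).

1. A_x = 3  [line 16·x + 1·y + -239/4 = 0 ∩ |AB|² = 2313/16]
2. A_y = 47/4  [line 16·x + 1·y + -239/4 = 0 ∩ |AB|² = 2313/16]
   → A = (3, 47/4)
3. E_x = -6  [EA · CB = -63/2 ∩ 2·signedArea(ADE) = -51/4]
4. E_y = 8  [EA · CB = -63/2 ∩ 2·signedArea(ADE) = -51/4]
   → E = (-6, 8)

A = (3, 47/4)
E = (-6, 8)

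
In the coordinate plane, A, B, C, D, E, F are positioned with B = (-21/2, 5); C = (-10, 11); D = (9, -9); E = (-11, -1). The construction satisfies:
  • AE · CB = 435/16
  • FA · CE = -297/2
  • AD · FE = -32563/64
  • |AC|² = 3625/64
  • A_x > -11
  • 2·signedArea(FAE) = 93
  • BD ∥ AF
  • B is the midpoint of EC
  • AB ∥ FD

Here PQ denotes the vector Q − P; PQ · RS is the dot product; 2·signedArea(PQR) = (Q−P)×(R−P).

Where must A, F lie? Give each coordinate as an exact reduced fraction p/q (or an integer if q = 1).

A = (-85/8, 7/2)
F = (71/8, -21/2)

1. A_x = -85/8  [line 1/2·x + 6·y + -251/16 = 0 ∩ |AC|² = 3625/64]
2. A_y = 7/2  [line 1/2·x + 6·y + -251/16 = 0 ∩ |AC|² = 3625/64]
   → A = (-85/8, 7/2)
3. F_x = 71/8  [AB ∥ FD ∩ BD ∥ AF]
4. F_y = -21/2  [AB ∥ FD ∩ BD ∥ AF]
   → F = (71/8, -21/2)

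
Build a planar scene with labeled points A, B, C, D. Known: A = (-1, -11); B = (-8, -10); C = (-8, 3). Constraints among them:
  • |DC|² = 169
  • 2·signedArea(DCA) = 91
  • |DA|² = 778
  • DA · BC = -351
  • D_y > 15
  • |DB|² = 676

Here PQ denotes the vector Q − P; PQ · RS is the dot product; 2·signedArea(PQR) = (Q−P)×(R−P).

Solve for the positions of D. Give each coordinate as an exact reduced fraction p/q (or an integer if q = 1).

D = (-8, 16)

1. D_x = -8  [DA · BC = -351 ∩ 2·signedArea(DCA) = 91]
2. D_y = 16  [DA · BC = -351 ∩ 2·signedArea(DCA) = 91]
   → D = (-8, 16)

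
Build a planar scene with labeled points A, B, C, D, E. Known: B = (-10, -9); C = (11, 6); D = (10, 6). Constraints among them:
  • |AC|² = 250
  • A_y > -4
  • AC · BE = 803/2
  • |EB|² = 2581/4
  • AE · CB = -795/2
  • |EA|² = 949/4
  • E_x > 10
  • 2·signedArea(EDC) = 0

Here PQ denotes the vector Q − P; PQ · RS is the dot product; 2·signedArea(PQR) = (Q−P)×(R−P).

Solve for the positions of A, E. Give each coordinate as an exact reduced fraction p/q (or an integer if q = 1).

1. E_y = 6  [2·signedArea(EDC) = 0]
2. E_x = 21/2  [|EB|² = 2581/4]
   → E = (21/2, 6)
3. A_x = -2  [AC · BE = 803/2 ∩ AE · CB = -795/2]
4. A_y = -3  [AC · BE = 803/2 ∩ AE · CB = -795/2]
   → A = (-2, -3)

A = (-2, -3)
E = (21/2, 6)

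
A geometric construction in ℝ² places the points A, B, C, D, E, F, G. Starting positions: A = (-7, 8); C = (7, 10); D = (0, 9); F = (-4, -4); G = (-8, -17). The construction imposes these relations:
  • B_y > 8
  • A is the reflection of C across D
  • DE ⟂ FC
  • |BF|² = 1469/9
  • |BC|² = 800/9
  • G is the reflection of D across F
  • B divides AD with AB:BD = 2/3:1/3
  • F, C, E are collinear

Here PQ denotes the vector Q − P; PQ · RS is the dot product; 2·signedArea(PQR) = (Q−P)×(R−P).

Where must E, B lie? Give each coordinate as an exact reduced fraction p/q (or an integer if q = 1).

1. E_x = 1218/317  [F, C, E are collinear ∩ DE ⟂ FC]
2. E_y = 1896/317  [F, C, E are collinear ∩ DE ⟂ FC]
   → E = (1218/317, 1896/317)
3. B_x = -7/3  [B divides AD with AB:BD = 2/3:1/3]
4. B_y = 26/3  [B divides AD with AB:BD = 2/3:1/3]
   → B = (-7/3, 26/3)

B = (-7/3, 26/3)
E = (1218/317, 1896/317)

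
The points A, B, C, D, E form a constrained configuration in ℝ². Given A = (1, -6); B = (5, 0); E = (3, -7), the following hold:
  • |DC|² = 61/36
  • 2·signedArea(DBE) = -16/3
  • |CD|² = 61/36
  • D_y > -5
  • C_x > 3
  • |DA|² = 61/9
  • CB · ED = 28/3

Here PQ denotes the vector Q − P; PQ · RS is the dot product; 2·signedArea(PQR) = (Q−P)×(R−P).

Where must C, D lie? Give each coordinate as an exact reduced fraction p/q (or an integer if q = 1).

C = (4, -7/2)
D = (3, -13/3)

1. D_x = 3  [line 7·x + -2·y + -89/3 = 0 ∩ |DA|² = 61/9]
2. D_y = -13/3  [line 7·x + -2·y + -89/3 = 0 ∩ |DA|² = 61/9]
   → D = (3, -13/3)
3. C_y = -7/2  [CB · ED = 28/3]
4. C_x = 4  [|CD|² = 61/36]
   → C = (4, -7/2)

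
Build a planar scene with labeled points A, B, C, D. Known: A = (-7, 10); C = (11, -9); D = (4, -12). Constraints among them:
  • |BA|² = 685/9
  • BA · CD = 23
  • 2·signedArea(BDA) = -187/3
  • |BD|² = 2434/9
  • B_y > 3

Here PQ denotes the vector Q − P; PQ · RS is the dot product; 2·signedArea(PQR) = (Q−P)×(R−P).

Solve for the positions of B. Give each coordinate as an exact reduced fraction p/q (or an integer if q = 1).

1. B_x = -1  [BA · CD = 23 ∩ 2·signedArea(BDA) = -187/3]
2. B_y = 11/3  [BA · CD = 23 ∩ 2·signedArea(BDA) = -187/3]
   → B = (-1, 11/3)

B = (-1, 11/3)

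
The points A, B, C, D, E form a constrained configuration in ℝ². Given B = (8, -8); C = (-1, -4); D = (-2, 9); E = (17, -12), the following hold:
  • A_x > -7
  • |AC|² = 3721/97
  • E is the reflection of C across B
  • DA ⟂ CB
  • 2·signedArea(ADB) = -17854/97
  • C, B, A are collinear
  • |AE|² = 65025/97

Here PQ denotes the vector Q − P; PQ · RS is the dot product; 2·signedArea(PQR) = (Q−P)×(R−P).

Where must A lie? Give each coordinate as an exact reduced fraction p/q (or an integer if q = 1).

1. A_x = -646/97  [C, B, A are collinear ∩ DA ⟂ CB]
2. A_y = -144/97  [C, B, A are collinear ∩ DA ⟂ CB]
   → A = (-646/97, -144/97)

A = (-646/97, -144/97)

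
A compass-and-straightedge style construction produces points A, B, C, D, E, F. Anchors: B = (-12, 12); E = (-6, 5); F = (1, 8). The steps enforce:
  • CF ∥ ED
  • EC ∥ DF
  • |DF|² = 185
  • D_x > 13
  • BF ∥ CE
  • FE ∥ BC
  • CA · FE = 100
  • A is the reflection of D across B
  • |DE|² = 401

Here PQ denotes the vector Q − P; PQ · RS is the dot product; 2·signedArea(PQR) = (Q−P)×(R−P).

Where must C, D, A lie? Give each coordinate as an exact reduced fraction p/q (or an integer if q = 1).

A = (-38, 20)
C = (-19, 9)
D = (14, 4)

1. C_x = -19  [BF ∥ CE ∩ FE ∥ BC]
2. C_y = 9  [BF ∥ CE ∩ FE ∥ BC]
   → C = (-19, 9)
3. D_x = 14  [EC ∥ DF ∩ CF ∥ ED]
4. D_y = 4  [EC ∥ DF ∩ CF ∥ ED]
   → D = (14, 4)
5. A_x = -38  [A is the reflection of D across B]
6. A_y = 20  [A is the reflection of D across B]
   → A = (-38, 20)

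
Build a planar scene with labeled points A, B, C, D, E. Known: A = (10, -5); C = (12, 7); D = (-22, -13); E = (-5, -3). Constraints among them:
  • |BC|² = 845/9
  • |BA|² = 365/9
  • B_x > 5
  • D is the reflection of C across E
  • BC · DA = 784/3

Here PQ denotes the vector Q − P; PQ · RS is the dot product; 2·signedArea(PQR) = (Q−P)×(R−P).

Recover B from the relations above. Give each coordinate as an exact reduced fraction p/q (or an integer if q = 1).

1. B_x = 17/3  [line -32·x + -8·y + 536/3 = 0 ∩ |BC|² = 845/9]
2. B_y = -1/3  [line -32·x + -8·y + 536/3 = 0 ∩ |BC|² = 845/9]
   → B = (17/3, -1/3)

B = (17/3, -1/3)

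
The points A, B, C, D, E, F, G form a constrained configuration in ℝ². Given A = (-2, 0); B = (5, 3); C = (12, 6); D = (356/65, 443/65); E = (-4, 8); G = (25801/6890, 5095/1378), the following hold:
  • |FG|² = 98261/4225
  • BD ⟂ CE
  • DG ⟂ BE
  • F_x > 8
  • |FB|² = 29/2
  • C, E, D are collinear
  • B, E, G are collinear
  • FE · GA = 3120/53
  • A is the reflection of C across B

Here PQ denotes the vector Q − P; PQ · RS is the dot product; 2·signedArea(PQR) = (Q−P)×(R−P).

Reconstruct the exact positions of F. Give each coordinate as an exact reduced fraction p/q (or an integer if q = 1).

F = (17/2, 9/2)

1. F_x = 17/2  [line 39581/6890·x + 5095/1378·y + -225538/3445 = 0 ∩ |FG|² = 98261/4225]
2. F_y = 9/2  [line 39581/6890·x + 5095/1378·y + -225538/3445 = 0 ∩ |FG|² = 98261/4225]
   → F = (17/2, 9/2)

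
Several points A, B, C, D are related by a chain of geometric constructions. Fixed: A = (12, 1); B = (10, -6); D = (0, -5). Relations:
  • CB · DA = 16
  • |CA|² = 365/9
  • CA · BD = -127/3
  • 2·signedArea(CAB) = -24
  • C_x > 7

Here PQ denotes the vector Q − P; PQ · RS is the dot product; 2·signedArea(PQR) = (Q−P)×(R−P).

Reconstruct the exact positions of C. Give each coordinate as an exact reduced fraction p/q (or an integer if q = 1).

1. C_x = 22/3  [CA · BD = -127/3 ∩ 2·signedArea(CAB) = -24]
2. C_y = -10/3  [CA · BD = -127/3 ∩ 2·signedArea(CAB) = -24]
   → C = (22/3, -10/3)

C = (22/3, -10/3)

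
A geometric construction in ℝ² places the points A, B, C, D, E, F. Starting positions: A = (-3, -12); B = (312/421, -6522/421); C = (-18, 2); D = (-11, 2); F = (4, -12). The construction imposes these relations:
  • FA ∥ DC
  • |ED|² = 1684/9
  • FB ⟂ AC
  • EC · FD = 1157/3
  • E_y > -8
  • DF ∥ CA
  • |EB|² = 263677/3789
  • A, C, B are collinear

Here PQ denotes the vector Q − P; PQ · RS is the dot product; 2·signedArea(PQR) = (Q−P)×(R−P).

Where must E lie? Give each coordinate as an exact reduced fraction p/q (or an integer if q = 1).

E = (-1, -22/3)

1. E_x = -1  [line 15·x + -14·y + -263/3 = 0 ∩ |EB|² = 263677/3789]
2. E_y = -22/3  [line 15·x + -14·y + -263/3 = 0 ∩ |EB|² = 263677/3789]
   → E = (-1, -22/3)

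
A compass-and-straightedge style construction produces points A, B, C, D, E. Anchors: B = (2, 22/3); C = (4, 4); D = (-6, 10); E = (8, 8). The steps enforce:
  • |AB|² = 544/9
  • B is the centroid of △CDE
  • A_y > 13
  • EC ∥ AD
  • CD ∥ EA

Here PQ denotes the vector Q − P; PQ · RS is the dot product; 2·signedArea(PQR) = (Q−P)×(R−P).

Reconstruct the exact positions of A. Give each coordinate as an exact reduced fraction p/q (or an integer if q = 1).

A = (-2, 14)

1. A_x = -2  [EC ∥ AD ∩ CD ∥ EA]
2. A_y = 14  [EC ∥ AD ∩ CD ∥ EA]
   → A = (-2, 14)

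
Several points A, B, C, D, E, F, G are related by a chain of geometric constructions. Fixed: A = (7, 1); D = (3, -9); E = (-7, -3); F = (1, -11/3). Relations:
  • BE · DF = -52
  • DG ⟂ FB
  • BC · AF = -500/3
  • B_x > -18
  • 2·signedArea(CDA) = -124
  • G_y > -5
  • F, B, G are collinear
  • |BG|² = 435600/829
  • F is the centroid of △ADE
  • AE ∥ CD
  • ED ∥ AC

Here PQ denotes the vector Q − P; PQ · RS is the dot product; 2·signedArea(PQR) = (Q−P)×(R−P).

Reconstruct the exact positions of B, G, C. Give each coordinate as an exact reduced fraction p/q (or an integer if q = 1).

B = (-17, 3)
C = (17, -5)
G = (3727/829, -4113/829)

1. C_x = 17  [AE ∥ CD ∩ ED ∥ AC]
2. C_y = -5  [AE ∥ CD ∩ ED ∥ AC]
   → C = (17, -5)
3. B_x = -17  [BE · DF = -52 ∩ BC · AF = -500/3]
4. B_y = 3  [BE · DF = -52 ∩ BC · AF = -500/3]
   → B = (-17, 3)
5. G_x = 3727/829  [F, B, G are collinear ∩ DG ⟂ FB]
6. G_y = -4113/829  [F, B, G are collinear ∩ DG ⟂ FB]
   → G = (3727/829, -4113/829)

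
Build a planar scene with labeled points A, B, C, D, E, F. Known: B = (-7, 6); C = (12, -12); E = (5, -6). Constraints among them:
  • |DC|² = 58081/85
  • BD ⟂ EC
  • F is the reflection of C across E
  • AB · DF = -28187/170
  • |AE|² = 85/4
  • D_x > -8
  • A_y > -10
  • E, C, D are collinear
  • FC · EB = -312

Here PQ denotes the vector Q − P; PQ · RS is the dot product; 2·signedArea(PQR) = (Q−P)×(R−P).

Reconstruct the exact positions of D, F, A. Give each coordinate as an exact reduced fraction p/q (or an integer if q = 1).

1. D_x = -667/85  [E, C, D are collinear ∩ BD ⟂ EC]
2. D_y = 426/85  [E, C, D are collinear ∩ BD ⟂ EC]
   → D = (-667/85, 426/85)
3. F_x = -2  [F is the reflection of C across E]
4. F_y = 0  [F is the reflection of C across E]
   → F = (-2, 0)
5. A_x = 17/2  [line -497/85·x + 426/85·y + 16117/170 = 0 ∩ |AE|² = 85/4]
6. A_y = -9  [line -497/85·x + 426/85·y + 16117/170 = 0 ∩ |AE|² = 85/4]
   → A = (17/2, -9)

A = (17/2, -9)
D = (-667/85, 426/85)
F = (-2, 0)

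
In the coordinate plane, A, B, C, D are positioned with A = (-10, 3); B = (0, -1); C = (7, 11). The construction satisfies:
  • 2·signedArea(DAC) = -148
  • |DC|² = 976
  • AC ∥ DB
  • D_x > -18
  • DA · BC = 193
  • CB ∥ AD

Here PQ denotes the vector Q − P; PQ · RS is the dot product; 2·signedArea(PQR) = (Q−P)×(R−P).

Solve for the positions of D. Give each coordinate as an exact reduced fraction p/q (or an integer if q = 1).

D = (-17, -9)

1. D_x = -17  [AC ∥ DB ∩ CB ∥ AD]
2. D_y = -9  [AC ∥ DB ∩ CB ∥ AD]
   → D = (-17, -9)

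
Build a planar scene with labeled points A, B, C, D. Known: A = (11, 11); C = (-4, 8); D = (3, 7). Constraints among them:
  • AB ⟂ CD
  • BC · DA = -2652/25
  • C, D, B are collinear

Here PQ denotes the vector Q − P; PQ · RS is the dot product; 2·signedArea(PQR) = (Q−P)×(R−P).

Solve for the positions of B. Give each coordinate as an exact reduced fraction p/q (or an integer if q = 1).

1. B_x = 257/25  [C, D, B are collinear ∩ AB ⟂ CD]
2. B_y = 149/25  [C, D, B are collinear ∩ AB ⟂ CD]
   → B = (257/25, 149/25)

B = (257/25, 149/25)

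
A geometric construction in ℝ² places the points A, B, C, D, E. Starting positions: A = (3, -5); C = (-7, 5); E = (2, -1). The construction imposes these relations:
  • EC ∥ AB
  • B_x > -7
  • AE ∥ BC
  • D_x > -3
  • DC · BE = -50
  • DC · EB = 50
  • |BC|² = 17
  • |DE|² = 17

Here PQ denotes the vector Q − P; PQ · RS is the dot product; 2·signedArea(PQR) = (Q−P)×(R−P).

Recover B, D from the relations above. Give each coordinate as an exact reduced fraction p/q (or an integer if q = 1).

B = (-6, 1)
D = (-2, 0)

1. B_x = -6  [AE ∥ BC ∩ EC ∥ AB]
2. B_y = 1  [AE ∥ BC ∩ EC ∥ AB]
   → B = (-6, 1)
3. D_x = -2  [line -8·x + 2·y + -16 = 0 ∩ |DE|² = 17]
4. D_y = 0  [line -8·x + 2·y + -16 = 0 ∩ |DE|² = 17]
   → D = (-2, 0)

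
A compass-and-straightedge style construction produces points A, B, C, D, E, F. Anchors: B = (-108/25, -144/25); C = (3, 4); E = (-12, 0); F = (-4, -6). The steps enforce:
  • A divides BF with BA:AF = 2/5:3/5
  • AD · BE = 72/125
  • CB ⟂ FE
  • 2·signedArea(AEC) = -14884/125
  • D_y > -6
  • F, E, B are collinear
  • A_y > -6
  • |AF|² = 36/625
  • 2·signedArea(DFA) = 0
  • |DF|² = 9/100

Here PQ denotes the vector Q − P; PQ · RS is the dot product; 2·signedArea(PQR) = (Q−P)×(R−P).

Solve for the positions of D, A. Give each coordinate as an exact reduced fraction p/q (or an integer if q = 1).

1. A_x = -524/125  [A divides BF with BA:AF = 2/5:3/5]
2. A_y = -732/125  [A divides BF with BA:AF = 2/5:3/5]
   → A = (-524/125, -732/125)
3. D_x = -106/25  [2·signedArea(DFA) = 0 ∩ AD · BE = 72/125]
4. D_y = -291/50  [2·signedArea(DFA) = 0 ∩ AD · BE = 72/125]
   → D = (-106/25, -291/50)

A = (-524/125, -732/125)
D = (-106/25, -291/50)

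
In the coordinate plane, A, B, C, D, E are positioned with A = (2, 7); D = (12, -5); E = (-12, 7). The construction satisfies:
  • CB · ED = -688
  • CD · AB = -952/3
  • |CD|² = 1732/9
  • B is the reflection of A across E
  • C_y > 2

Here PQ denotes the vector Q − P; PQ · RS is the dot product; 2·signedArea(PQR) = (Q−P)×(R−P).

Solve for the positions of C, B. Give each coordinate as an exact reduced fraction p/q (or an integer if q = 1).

1. B_x = -26  [B is the reflection of A across E]
2. B_y = 7  [B is the reflection of A across E]
   → B = (-26, 7)
3. C_x = 2/3  [CB · ED = -688 ∩ CD · AB = -952/3]
4. C_y = 3  [CB · ED = -688 ∩ CD · AB = -952/3]
   → C = (2/3, 3)

B = (-26, 7)
C = (2/3, 3)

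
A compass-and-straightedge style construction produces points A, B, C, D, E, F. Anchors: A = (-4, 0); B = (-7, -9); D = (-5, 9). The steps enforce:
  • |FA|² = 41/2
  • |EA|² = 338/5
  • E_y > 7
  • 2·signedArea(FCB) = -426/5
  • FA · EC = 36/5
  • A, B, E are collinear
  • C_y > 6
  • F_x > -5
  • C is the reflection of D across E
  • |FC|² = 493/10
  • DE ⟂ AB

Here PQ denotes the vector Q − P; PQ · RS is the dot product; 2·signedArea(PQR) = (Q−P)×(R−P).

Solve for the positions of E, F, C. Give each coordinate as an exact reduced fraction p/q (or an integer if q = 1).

C = (11/5, 33/5)
E = (-7/5, 39/5)
F = (-9/2, 9/2)

1. E_x = -7/5  [A, B, E are collinear ∩ DE ⟂ AB]
2. E_y = 39/5  [A, B, E are collinear ∩ DE ⟂ AB]
   → E = (-7/5, 39/5)
3. C_x = 11/5  [C is the reflection of D across E]
4. C_y = 33/5  [C is the reflection of D across E]
   → C = (11/5, 33/5)
5. F_x = -9/2  [FA · EC = 36/5 ∩ 2·signedArea(FCB) = -426/5]
6. F_y = 9/2  [FA · EC = 36/5 ∩ 2·signedArea(FCB) = -426/5]
   → F = (-9/2, 9/2)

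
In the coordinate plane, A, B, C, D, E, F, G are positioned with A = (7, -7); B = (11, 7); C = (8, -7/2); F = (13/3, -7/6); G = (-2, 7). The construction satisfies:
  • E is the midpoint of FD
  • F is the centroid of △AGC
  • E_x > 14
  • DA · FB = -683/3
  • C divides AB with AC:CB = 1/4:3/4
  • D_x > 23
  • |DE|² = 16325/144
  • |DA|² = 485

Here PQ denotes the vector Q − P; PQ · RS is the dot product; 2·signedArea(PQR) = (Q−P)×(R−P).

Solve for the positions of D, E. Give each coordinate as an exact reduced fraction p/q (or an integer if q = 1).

D = (24, 7)
E = (85/6, 35/12)

1. D_x = 24  [line -20/3·x + -49/6·y + 1303/6 = 0 ∩ |DA|² = 485]
2. D_y = 7  [line -20/3·x + -49/6·y + 1303/6 = 0 ∩ |DA|² = 485]
   → D = (24, 7)
3. E_x = 85/6  [E is the midpoint of FD]
4. E_y = 35/12  [E is the midpoint of FD]
   → E = (85/6, 35/12)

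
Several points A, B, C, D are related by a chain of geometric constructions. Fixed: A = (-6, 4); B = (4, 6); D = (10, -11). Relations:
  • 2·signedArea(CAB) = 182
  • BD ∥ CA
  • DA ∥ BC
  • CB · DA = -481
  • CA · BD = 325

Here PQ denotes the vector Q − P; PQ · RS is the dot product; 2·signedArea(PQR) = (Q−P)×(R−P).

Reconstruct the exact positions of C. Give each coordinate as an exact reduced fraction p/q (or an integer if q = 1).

C = (-12, 21)

1. C_x = -12  [BD ∥ CA ∩ DA ∥ BC]
2. C_y = 21  [BD ∥ CA ∩ DA ∥ BC]
   → C = (-12, 21)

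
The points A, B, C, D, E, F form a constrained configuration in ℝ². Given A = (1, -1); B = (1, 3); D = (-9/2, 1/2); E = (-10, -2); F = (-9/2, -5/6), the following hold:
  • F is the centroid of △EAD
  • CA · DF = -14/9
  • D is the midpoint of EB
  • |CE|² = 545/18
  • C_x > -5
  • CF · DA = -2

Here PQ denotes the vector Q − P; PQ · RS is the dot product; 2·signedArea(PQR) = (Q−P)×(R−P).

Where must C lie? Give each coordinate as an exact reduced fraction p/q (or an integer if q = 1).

C = (-9/2, -13/6)

1. C_x = -9/2  [CA · DF = -14/9 ∩ CF · DA = -2]
2. C_y = -13/6  [CA · DF = -14/9 ∩ CF · DA = -2]
   → C = (-9/2, -13/6)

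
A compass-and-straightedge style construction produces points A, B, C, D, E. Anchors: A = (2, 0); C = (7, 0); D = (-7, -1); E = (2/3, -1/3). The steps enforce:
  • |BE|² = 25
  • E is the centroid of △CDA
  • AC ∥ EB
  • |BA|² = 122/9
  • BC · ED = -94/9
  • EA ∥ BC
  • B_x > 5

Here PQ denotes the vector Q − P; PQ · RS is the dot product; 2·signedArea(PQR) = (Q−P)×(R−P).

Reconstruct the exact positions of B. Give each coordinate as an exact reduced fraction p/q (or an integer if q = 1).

1. B_x = 17/3  [EA ∥ BC ∩ AC ∥ EB]
2. B_y = -1/3  [EA ∥ BC ∩ AC ∥ EB]
   → B = (17/3, -1/3)

B = (17/3, -1/3)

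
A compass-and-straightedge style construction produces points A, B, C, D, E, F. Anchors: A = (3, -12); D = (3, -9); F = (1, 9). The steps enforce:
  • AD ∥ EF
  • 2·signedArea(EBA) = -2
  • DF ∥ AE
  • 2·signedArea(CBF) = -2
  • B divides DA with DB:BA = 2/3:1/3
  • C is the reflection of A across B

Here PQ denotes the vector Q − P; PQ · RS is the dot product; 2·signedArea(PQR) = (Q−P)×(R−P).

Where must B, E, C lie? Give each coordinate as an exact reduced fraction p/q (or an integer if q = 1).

1. B_x = 3  [B divides DA with DB:BA = 2/3:1/3]
2. B_y = -11  [B divides DA with DB:BA = 2/3:1/3]
   → B = (3, -11)
3. E_x = 1  [AD ∥ EF ∩ DF ∥ AE]
4. E_y = 6  [AD ∥ EF ∩ DF ∥ AE]
   → E = (1, 6)
5. C_x = 3  [C is the reflection of A across B]
6. C_y = -10  [C is the reflection of A across B]
   → C = (3, -10)

B = (3, -11)
C = (3, -10)
E = (1, 6)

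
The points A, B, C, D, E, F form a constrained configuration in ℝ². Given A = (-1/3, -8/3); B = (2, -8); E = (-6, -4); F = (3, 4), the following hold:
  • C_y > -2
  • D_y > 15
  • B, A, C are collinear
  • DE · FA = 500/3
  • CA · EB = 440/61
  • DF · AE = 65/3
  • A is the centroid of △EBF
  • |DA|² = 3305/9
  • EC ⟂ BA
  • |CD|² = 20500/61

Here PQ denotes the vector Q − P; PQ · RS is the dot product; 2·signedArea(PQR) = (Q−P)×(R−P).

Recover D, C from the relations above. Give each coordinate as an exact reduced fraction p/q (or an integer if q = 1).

1. D_x = 4  [DF · AE = 65/3 ∩ DE · FA = 500/3]
2. D_y = 16  [DF · AE = 65/3 ∩ DE · FA = 500/3]
   → D = (4, 16)
3. C_x = -46/61  [B, A, C are collinear ∩ EC ⟂ BA]
4. C_y = -104/61  [B, A, C are collinear ∩ EC ⟂ BA]
   → C = (-46/61, -104/61)

C = (-46/61, -104/61)
D = (4, 16)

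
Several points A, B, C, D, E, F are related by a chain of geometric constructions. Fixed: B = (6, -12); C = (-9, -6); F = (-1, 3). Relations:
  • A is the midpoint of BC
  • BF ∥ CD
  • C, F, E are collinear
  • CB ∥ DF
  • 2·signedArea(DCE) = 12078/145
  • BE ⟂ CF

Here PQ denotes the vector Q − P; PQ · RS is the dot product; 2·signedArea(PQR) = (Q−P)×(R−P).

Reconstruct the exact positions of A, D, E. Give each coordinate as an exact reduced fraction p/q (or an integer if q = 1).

1. A_x = -3/2  [A is the midpoint of BC]
2. A_y = -9  [A is the midpoint of BC]
   → A = (-3/2, -9)
3. D_x = -16  [CB ∥ DF ∩ BF ∥ CD]
4. D_y = 9  [CB ∥ DF ∩ BF ∥ CD]
   → D = (-16, 9)
5. E_x = -777/145  [C, F, E are collinear ∩ BE ⟂ CF]
6. E_y = -276/145  [C, F, E are collinear ∩ BE ⟂ CF]
   → E = (-777/145, -276/145)

A = (-3/2, -9)
D = (-16, 9)
E = (-777/145, -276/145)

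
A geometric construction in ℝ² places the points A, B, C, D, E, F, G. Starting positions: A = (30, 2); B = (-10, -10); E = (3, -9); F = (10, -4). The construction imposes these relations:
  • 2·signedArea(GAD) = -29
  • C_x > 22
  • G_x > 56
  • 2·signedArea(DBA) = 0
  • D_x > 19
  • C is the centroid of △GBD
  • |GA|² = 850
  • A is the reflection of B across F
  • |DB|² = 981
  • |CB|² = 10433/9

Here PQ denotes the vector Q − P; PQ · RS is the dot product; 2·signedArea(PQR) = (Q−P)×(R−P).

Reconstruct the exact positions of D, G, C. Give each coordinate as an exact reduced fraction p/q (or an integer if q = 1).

C = (67/3, 2/3)
D = (20, -1)
G = (57, 13)

1. D_x = 20  [line -12·x + 40·y + 280 = 0 ∩ |DB|² = 981]
2. D_y = -1  [line -12·x + 40·y + 280 = 0 ∩ |DB|² = 981]
   → D = (20, -1)
3. G_x = 57  [line 3·x + -10·y + -41 = 0 ∩ |GA|² = 850]
4. G_y = 13  [line 3·x + -10·y + -41 = 0 ∩ |GA|² = 850]
   → G = (57, 13)
5. C_x = 67/3  [C is the centroid of △GBD]
6. C_y = 2/3  [C is the centroid of △GBD]
   → C = (67/3, 2/3)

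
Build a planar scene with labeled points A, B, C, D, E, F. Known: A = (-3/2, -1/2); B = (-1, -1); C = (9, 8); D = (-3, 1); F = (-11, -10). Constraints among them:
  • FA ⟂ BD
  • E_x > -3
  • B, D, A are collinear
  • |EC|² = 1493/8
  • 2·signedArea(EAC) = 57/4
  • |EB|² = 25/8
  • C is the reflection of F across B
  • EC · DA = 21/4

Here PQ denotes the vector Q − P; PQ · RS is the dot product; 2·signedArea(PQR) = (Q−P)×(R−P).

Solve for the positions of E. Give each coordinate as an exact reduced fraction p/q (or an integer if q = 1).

1. E_x = -9/4  [2·signedArea(EAC) = 57/4 ∩ EC · DA = 21/4]
2. E_y = 1/4  [2·signedArea(EAC) = 57/4 ∩ EC · DA = 21/4]
   → E = (-9/4, 1/4)

E = (-9/4, 1/4)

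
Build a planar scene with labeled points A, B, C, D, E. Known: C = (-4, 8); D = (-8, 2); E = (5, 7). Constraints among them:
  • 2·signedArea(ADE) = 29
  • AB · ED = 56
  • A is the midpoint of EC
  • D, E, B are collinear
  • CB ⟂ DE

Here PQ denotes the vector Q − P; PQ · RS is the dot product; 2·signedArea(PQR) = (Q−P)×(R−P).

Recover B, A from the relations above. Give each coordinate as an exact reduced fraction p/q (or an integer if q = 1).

A = (1/2, 15/2)
B = (-243/97, 399/97)

1. B_x = -243/97  [D, E, B are collinear ∩ CB ⟂ DE]
2. B_y = 399/97  [D, E, B are collinear ∩ CB ⟂ DE]
   → B = (-243/97, 399/97)
3. A_x = 1/2  [A is the midpoint of EC]
4. A_y = 15/2  [A is the midpoint of EC]
   → A = (1/2, 15/2)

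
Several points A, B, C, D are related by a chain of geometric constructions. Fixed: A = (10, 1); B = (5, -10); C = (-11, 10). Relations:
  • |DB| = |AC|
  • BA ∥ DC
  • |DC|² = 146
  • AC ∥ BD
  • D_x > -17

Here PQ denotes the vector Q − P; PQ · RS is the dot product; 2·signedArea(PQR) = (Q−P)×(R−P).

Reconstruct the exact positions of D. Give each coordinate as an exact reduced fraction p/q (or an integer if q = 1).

1. D_x = -16  [BA ∥ DC ∩ AC ∥ BD]
2. D_y = -1  [BA ∥ DC ∩ AC ∥ BD]
   → D = (-16, -1)

D = (-16, -1)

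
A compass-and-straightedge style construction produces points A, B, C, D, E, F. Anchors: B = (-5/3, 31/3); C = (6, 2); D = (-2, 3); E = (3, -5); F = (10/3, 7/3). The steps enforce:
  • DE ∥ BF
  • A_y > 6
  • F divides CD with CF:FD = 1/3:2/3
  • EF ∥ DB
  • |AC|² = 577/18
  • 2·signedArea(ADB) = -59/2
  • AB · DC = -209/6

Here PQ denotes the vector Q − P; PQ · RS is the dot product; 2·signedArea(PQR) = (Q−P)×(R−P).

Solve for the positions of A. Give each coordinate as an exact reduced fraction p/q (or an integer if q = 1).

A = (13/6, 37/6)

1. A_x = 13/6  [2·signedArea(ADB) = -59/2 ∩ AB · DC = -209/6]
2. A_y = 37/6  [2·signedArea(ADB) = -59/2 ∩ AB · DC = -209/6]
   → A = (13/6, 37/6)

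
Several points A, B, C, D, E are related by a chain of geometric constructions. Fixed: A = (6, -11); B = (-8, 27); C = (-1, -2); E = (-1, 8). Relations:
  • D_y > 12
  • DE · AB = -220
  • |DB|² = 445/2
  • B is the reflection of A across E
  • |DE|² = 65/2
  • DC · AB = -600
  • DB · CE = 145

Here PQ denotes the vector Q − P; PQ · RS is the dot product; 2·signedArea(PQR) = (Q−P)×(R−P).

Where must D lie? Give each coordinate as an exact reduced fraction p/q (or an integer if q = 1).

D = (-9/2, 25/2)

1. D_x = -9/2  [DE · AB = -220 ∩ DB · CE = 145]
2. D_y = 25/2  [DE · AB = -220 ∩ DB · CE = 145]
   → D = (-9/2, 25/2)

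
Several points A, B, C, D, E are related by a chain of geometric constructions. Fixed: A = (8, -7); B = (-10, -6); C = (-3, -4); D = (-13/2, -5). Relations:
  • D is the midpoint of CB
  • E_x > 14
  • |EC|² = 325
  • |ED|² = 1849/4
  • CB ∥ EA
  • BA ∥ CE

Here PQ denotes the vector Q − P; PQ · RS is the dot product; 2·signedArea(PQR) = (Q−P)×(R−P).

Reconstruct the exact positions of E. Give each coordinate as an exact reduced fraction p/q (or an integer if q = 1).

1. E_x = 15  [CB ∥ EA ∩ BA ∥ CE]
2. E_y = -5  [CB ∥ EA ∩ BA ∥ CE]
   → E = (15, -5)

E = (15, -5)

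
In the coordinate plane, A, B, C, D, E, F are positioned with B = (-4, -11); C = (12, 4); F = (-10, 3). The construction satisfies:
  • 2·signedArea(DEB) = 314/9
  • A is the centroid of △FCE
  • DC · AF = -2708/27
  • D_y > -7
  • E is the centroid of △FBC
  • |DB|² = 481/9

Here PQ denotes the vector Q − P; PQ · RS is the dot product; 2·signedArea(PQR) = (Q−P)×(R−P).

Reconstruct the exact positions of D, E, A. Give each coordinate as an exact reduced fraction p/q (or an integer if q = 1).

A = (4/9, 17/9)
D = (4/3, -6)
E = (-2/3, -4/3)

1. E_x = -2/3  [E is the centroid of △FBC]
2. E_y = -4/3  [E is the centroid of △FBC]
   → E = (-2/3, -4/3)
3. A_x = 4/9  [A is the centroid of △FCE]
4. A_y = 17/9  [A is the centroid of △FCE]
   → A = (4/9, 17/9)
5. D_x = 4/3  [2·signedArea(DEB) = 314/9 ∩ DC · AF = -2708/27]
6. D_y = -6  [2·signedArea(DEB) = 314/9 ∩ DC · AF = -2708/27]
   → D = (4/3, -6)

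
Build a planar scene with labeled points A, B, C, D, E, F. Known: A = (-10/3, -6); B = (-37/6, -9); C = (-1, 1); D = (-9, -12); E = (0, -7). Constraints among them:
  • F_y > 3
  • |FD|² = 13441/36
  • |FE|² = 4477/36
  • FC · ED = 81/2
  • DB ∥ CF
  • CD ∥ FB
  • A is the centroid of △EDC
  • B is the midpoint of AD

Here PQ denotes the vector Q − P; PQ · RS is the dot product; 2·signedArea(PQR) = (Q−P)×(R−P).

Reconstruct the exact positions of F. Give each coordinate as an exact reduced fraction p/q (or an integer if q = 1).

F = (11/6, 4)

1. F_x = 11/6  [CD ∥ FB ∩ DB ∥ CF]
2. F_y = 4  [CD ∥ FB ∩ DB ∥ CF]
   → F = (11/6, 4)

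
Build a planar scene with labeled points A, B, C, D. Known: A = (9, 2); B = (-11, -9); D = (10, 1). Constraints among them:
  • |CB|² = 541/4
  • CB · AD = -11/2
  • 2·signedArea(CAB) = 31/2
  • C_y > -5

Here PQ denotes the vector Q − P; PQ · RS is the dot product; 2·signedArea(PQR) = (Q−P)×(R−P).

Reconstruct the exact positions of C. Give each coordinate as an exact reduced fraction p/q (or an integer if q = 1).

1. C_x = -1/2  [CB · AD = -11/2 ∩ 2·signedArea(CAB) = 31/2]
2. C_y = -4  [CB · AD = -11/2 ∩ 2·signedArea(CAB) = 31/2]
   → C = (-1/2, -4)

C = (-1/2, -4)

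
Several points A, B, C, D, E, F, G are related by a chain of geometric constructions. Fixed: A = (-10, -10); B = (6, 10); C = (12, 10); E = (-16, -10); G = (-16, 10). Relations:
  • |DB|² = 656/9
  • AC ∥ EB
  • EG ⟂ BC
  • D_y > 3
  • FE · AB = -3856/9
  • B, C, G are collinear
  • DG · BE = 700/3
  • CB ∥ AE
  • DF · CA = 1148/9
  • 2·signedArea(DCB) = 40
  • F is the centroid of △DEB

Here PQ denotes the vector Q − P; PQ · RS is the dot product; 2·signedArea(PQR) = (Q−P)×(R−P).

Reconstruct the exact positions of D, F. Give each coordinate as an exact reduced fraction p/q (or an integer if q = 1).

1. D_x = 2/3  [2·signedArea(DCB) = 40 ∩ DG · BE = 700/3]
2. D_y = 10/3  [2·signedArea(DCB) = 40 ∩ DG · BE = 700/3]
   → D = (2/3, 10/3)
3. F_x = -28/9  [DF · CA = 1148/9 ∩ F is the centroid of △DEB]
4. F_y = 10/9  [DF · CA = 1148/9 ∩ F is the centroid of △DEB]
   → F = (-28/9, 10/9)

D = (2/3, 10/3)
F = (-28/9, 10/9)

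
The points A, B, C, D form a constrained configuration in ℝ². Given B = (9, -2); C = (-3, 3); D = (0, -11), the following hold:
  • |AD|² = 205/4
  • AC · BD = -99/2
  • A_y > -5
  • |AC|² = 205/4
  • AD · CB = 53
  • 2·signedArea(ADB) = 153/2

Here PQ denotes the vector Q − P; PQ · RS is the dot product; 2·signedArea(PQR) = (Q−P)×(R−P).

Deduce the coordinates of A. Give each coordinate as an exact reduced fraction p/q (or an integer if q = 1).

1. A_x = -3/2  [AC · BD = -99/2 ∩ 2·signedArea(ADB) = 153/2]
2. A_y = -4  [AC · BD = -99/2 ∩ 2·signedArea(ADB) = 153/2]
   → A = (-3/2, -4)

A = (-3/2, -4)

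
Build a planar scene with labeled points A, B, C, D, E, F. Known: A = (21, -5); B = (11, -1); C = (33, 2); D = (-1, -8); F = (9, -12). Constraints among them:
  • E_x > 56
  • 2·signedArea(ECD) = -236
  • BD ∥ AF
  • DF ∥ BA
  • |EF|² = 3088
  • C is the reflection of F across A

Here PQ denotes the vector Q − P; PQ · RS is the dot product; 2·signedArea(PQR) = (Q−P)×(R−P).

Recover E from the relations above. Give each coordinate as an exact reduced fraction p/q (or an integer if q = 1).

1. E_x = 57  [line 10·x + -34·y + -26 = 0 ∩ |EF|² = 3088]
2. E_y = 16  [line 10·x + -34·y + -26 = 0 ∩ |EF|² = 3088]
   → E = (57, 16)

E = (57, 16)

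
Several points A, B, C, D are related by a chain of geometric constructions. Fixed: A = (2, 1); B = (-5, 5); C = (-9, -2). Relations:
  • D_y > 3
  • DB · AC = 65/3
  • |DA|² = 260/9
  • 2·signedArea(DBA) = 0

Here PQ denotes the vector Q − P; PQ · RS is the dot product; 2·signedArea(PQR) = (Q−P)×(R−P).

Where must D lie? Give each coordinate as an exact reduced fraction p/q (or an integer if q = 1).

1. D_x = -8/3  [2·signedArea(DBA) = 0 ∩ DB · AC = 65/3]
2. D_y = 11/3  [2·signedArea(DBA) = 0 ∩ DB · AC = 65/3]
   → D = (-8/3, 11/3)

D = (-8/3, 11/3)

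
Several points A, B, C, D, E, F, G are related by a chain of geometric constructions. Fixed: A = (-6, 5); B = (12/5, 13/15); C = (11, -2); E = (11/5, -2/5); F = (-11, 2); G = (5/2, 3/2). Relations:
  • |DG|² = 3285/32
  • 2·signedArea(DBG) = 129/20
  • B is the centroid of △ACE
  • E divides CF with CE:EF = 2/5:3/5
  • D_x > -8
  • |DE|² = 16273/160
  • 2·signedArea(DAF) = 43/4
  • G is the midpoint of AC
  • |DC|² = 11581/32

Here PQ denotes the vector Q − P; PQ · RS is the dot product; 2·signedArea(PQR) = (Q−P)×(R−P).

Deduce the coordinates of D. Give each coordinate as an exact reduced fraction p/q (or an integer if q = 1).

D = (-61/8, 15/8)

1. D_x = -61/8  [2·signedArea(DBG) = 129/20 ∩ 2·signedArea(DAF) = 43/4]
2. D_y = 15/8  [2·signedArea(DBG) = 129/20 ∩ 2·signedArea(DAF) = 43/4]
   → D = (-61/8, 15/8)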